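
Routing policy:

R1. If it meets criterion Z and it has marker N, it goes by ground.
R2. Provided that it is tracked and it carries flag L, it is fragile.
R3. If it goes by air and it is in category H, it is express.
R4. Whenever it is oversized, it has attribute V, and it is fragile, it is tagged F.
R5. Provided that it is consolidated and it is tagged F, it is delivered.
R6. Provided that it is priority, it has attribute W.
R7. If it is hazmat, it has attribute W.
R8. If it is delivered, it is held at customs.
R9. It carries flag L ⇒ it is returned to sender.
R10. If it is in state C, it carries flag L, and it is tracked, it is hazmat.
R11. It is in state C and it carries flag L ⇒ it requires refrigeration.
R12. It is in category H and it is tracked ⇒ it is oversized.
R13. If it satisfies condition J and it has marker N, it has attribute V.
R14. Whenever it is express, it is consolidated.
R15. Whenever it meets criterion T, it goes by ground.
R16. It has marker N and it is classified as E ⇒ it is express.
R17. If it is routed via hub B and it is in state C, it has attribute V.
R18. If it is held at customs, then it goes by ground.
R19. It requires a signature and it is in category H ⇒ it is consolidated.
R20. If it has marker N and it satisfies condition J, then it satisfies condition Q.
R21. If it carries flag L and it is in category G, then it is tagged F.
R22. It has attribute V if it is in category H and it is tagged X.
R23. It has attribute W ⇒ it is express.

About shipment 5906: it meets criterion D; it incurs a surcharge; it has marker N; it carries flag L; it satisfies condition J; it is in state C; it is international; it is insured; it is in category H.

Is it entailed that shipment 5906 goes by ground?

Forward chaining from the given facts derives: is returned to sender, requires refrigeration, has attribute V, satisfies condition Q.
Rules concluding "it goes by ground": R1 needs "it meets criterion Z"; R15 needs "it meets criterion T"; R18 needs "it is held at customs" — none of these are established.

No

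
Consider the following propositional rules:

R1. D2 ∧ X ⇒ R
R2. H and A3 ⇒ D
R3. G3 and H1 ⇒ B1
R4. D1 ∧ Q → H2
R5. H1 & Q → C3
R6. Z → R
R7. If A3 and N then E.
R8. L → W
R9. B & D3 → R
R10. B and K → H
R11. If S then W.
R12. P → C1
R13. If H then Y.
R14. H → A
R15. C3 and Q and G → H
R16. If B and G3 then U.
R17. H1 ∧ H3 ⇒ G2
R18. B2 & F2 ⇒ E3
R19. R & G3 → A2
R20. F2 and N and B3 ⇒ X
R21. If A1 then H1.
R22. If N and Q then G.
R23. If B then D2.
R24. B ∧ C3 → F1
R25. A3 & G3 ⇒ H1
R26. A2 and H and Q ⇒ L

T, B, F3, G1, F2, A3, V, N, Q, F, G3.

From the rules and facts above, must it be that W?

Forward chaining from the given facts derives: E, U, G, D2, H1, B1, C3, H, F1, D, Y, A.
Rules concluding W: R8 needs L; R11 needs S — none of these are established.

No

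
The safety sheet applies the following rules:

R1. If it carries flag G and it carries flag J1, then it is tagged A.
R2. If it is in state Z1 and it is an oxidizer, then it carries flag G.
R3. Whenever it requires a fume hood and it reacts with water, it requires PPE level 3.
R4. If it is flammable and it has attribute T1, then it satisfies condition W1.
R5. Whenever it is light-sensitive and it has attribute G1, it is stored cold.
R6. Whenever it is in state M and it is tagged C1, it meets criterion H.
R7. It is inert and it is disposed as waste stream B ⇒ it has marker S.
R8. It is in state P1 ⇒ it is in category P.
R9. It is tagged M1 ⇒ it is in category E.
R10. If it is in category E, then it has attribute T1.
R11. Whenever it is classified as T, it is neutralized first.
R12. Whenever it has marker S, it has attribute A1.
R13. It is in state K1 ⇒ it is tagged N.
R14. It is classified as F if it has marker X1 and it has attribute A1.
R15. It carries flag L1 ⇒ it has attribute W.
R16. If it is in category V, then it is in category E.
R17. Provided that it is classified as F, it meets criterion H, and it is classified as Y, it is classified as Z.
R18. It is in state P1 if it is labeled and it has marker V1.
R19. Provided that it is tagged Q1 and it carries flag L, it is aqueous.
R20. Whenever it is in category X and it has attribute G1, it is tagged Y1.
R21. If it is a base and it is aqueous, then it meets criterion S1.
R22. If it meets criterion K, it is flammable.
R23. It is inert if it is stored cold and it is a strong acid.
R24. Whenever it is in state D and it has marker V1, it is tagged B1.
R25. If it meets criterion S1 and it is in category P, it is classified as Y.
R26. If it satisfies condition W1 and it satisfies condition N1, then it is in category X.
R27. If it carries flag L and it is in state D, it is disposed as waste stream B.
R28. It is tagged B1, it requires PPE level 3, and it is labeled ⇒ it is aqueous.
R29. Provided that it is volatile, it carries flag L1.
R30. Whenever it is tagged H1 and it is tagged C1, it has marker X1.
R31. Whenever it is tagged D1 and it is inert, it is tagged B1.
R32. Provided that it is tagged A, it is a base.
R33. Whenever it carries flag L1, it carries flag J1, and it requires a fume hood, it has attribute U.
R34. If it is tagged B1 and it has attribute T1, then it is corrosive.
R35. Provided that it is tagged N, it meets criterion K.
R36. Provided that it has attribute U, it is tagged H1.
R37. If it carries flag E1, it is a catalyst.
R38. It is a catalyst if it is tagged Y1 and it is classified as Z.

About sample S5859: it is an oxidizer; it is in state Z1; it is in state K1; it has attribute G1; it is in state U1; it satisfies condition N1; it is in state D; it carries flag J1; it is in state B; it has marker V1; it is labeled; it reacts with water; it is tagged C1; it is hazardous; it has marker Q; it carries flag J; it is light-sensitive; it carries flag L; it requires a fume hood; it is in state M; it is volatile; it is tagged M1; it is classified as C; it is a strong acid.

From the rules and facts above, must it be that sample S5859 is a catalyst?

By R2 (it is in state Z1, it is an oxidizer): it carries flag G.
By R3 (it requires a fume hood, it reacts with water): it requires PPE level 3.
By R5 (it is light-sensitive, it has attribute G1): it is stored cold.
By R6 (it is in state M, it is tagged C1): it meets criterion H.
By R9 (it is tagged M1): it is in category E.
By R10 (it is in category E): it has attribute T1.
By R13 (it is in state K1): it is tagged N.
By R18 (it is labeled, it has marker V1): it is in state P1.
By R23 (it is stored cold, it is a strong acid): it is inert.
By R24 (it is in state D, it has marker V1): it is tagged B1.
By R27 (it carries flag L, it is in state D): it is disposed as waste stream B.
By R28 (it is tagged B1, it requires PPE level 3, it is labeled): it is aqueous.
By R29 (it is volatile): it carries flag L1.
By R33 (it carries flag L1, it carries flag J1, it requires a fume hood): it has attribute U.
By R35 (it is tagged N): it meets criterion K.
By R36 (it has attribute U): it is tagged H1.
By R1 (it carries flag G, it carries flag J1): it is tagged A.
By R7 (it is inert, it is disposed as waste stream B): it has marker S.
By R8 (it is in state P1): it is in category P.
By R12 (it has marker S): it has attribute A1.
By R22 (it meets criterion K): it is flammable.
By R30 (it is tagged H1, it is tagged C1): it has marker X1.
By R32 (it is tagged A): it is a base.
By R4 (it is flammable, it has attribute T1): it satisfies condition W1.
By R14 (it has marker X1, it has attribute A1): it is classified as F.
By R21 (it is a base, it is aqueous): it meets criterion S1.
By R25 (it meets criterion S1, it is in category P): it is classified as Y.
By R26 (it satisfies condition W1, it satisfies condition N1): it is in category X.
By R17 (it is classified as F, it meets criterion H, it is classified as Y): it is classified as Z.
By R20 (it is in category X, it has attribute G1): it is tagged Y1.
By R38 (it is tagged Y1, it is classified as Z): it is a catalyst.

Yes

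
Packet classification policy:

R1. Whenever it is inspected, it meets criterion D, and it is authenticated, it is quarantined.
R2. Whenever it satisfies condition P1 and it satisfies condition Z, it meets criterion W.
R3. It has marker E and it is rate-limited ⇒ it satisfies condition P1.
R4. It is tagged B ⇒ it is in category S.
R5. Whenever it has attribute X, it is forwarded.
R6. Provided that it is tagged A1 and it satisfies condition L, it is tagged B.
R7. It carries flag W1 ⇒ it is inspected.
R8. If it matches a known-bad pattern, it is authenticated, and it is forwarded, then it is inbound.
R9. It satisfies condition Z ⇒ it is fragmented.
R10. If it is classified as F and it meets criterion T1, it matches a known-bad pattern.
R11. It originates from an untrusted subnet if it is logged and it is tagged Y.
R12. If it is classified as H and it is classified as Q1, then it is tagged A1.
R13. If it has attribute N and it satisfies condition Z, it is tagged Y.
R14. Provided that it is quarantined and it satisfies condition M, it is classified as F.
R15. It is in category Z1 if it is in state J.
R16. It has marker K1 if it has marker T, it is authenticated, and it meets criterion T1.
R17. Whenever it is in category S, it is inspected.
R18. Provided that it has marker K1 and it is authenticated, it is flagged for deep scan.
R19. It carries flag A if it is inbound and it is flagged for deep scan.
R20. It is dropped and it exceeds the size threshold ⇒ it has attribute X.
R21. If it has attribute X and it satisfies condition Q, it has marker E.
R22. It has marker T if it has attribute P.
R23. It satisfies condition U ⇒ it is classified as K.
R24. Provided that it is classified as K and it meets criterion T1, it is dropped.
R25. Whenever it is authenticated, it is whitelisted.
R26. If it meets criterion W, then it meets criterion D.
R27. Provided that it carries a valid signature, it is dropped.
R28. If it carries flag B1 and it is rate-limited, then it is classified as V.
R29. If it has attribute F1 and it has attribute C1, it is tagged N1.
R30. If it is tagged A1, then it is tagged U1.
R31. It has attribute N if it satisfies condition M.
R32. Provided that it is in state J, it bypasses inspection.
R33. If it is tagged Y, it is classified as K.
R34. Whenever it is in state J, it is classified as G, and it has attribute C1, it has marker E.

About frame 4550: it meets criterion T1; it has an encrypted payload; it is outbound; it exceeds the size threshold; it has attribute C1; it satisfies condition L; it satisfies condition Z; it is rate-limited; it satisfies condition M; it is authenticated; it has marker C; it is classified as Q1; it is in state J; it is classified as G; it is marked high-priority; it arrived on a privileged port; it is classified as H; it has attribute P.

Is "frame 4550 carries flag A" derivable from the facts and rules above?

Yes

By R12 (it is classified as H, it is classified as Q1): it is tagged A1.
By R22 (it has attribute P): it has marker T.
By R31 (it satisfies condition M): it has attribute N.
By R34 (it is in state J, it is classified as G, it has attribute C1): it has marker E.
By R3 (it has marker E, it is rate-limited): it satisfies condition P1.
By R6 (it is tagged A1, it satisfies condition L): it is tagged B.
By R13 (it has attribute N, it satisfies condition Z): it is tagged Y.
By R16 (it has marker T, it is authenticated, it meets criterion T1): it has marker K1.
By R18 (it has marker K1, it is authenticated): it is flagged for deep scan.
By R33 (it is tagged Y): it is classified as K.
By R2 (it satisfies condition P1, it satisfies condition Z): it meets criterion W.
By R4 (it is tagged B): it is in category S.
By R17 (it is in category S): it is inspected.
By R24 (it is classified as K, it meets criterion T1): it is dropped.
By R26 (it meets criterion W): it meets criterion D.
By R1 (it is inspected, it meets criterion D, it is authenticated): it is quarantined.
By R14 (it is quarantined, it satisfies condition M): it is classified as F.
By R20 (it is dropped, it exceeds the size threshold): it has attribute X.
By R5 (it has attribute X): it is forwarded.
By R10 (it is classified as F, it meets criterion T1): it matches a known-bad pattern.
By R8 (it matches a known-bad pattern, it is authenticated, it is forwarded): it is inbound.
By R19 (it is inbound, it is flagged for deep scan): it carries flag A.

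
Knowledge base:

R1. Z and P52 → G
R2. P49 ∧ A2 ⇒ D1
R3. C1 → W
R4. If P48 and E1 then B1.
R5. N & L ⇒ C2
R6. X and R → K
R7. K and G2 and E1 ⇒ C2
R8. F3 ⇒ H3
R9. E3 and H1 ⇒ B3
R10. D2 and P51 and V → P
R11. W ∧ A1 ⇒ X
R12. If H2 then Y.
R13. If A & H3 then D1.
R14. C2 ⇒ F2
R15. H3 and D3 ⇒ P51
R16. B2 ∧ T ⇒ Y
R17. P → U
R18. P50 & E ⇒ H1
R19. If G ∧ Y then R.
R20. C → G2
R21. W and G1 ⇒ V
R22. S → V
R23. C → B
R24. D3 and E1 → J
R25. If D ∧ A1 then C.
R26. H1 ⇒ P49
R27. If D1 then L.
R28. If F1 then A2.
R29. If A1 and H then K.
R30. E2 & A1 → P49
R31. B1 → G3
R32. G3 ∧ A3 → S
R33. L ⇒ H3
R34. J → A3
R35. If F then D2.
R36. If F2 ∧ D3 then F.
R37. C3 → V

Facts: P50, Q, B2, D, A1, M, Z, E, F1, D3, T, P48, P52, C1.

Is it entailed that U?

No

Forward chaining from the given facts derives: G, W, X, Y, H1, R, C, P49, A2, D1, K, G2, B, L, H3, P51.
The only rule concluding U is R17, which needs P; that is never established.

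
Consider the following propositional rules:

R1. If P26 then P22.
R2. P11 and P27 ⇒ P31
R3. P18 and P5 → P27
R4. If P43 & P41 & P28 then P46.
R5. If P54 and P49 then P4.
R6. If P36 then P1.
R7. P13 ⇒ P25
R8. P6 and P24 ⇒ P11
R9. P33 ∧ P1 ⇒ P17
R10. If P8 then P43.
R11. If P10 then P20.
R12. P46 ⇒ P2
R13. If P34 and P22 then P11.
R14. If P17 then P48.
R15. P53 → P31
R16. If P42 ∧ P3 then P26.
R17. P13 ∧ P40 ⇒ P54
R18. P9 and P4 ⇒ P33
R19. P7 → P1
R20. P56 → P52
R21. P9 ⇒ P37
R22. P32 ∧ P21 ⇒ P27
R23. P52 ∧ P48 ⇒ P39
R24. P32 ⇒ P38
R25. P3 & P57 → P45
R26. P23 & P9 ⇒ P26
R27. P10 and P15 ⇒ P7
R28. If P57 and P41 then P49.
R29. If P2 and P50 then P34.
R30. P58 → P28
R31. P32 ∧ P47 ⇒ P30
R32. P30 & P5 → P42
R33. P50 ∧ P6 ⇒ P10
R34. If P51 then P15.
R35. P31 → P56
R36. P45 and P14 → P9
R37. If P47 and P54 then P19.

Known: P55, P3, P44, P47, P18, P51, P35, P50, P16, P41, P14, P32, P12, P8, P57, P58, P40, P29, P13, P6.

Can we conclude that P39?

No

Forward chaining from the given facts derives: P25, P43, P54, P38, P45, P49, P28, P30, P10, P15, P9, P19, P46, P4, P20, P2, P33, P37, P7, P34, P1, P17, P48.
The only rule concluding P39 is R23, which needs P52; that is never established.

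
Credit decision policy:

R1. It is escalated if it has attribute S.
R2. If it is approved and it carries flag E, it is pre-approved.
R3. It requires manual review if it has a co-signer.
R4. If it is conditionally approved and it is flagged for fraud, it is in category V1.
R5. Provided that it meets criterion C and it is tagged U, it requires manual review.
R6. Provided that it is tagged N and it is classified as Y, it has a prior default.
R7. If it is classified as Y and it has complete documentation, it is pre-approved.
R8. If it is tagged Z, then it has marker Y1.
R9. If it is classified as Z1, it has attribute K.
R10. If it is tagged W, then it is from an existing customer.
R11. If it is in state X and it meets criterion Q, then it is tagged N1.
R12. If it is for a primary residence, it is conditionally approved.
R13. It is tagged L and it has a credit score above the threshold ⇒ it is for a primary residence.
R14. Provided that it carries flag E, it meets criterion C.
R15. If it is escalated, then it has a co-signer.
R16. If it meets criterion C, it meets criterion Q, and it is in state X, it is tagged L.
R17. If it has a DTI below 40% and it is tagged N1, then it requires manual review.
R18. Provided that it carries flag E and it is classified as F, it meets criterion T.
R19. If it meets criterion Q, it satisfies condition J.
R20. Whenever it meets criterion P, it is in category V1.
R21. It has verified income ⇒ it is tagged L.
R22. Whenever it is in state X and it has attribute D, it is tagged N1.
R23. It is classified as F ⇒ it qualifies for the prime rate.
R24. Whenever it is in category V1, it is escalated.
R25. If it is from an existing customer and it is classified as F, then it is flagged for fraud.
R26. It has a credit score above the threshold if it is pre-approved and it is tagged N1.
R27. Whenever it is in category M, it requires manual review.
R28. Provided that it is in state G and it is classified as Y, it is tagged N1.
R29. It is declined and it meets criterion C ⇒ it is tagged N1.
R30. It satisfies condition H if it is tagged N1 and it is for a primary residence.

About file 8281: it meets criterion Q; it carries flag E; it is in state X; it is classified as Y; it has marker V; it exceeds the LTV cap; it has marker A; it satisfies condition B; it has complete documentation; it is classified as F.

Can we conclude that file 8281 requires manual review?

Forward chaining from the given facts derives: is pre-approved, is tagged N1, meets criterion C, is tagged L, meets criterion T, satisfies condition J, qualifies for the prime rate, has a credit score above the threshold, is for a primary residence, satisfies condition H, is conditionally approved.
Rules concluding "it requires manual review": R3 needs "it has a co-signer"; R5 needs "it is tagged U"; R17 needs "it has a DTI below 40%"; R27 needs "it is in category M" — none of these are established.

No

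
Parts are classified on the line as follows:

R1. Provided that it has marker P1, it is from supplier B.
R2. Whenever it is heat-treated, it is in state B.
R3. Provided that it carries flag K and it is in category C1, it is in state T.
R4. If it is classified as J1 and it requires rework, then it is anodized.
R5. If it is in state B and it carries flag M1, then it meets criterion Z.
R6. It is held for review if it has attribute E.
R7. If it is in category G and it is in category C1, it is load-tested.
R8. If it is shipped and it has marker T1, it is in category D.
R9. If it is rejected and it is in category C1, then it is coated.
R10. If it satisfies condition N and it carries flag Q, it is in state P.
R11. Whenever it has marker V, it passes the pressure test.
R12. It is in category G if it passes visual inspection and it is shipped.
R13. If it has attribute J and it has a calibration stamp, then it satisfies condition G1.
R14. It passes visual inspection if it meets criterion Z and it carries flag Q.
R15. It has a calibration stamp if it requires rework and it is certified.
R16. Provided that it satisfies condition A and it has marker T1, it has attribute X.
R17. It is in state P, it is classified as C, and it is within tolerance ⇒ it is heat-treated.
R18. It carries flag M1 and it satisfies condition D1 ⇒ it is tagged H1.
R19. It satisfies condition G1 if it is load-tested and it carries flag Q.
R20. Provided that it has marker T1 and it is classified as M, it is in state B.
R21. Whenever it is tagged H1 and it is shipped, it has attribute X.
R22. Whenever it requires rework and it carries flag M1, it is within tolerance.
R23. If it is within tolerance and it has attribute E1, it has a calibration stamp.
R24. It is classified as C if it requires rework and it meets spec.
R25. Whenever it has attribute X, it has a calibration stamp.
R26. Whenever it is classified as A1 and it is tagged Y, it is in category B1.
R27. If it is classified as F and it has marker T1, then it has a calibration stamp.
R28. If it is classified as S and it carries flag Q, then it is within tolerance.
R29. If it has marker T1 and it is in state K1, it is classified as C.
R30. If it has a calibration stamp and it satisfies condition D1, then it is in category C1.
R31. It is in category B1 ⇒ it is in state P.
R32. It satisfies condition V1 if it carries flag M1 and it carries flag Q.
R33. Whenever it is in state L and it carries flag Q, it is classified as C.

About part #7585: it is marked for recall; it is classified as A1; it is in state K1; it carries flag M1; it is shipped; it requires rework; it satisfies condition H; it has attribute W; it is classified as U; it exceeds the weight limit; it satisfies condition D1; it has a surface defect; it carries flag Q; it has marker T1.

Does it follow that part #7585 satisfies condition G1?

No

Forward chaining from the given facts derives: is in category D, is tagged H1, has attribute X, is within tolerance, has a calibration stamp, is classified as C, is in category C1, satisfies condition V1.
Rules concluding "it satisfies condition G1": R13 needs "it has attribute J"; R19 needs "it is load-tested" — none of these are established.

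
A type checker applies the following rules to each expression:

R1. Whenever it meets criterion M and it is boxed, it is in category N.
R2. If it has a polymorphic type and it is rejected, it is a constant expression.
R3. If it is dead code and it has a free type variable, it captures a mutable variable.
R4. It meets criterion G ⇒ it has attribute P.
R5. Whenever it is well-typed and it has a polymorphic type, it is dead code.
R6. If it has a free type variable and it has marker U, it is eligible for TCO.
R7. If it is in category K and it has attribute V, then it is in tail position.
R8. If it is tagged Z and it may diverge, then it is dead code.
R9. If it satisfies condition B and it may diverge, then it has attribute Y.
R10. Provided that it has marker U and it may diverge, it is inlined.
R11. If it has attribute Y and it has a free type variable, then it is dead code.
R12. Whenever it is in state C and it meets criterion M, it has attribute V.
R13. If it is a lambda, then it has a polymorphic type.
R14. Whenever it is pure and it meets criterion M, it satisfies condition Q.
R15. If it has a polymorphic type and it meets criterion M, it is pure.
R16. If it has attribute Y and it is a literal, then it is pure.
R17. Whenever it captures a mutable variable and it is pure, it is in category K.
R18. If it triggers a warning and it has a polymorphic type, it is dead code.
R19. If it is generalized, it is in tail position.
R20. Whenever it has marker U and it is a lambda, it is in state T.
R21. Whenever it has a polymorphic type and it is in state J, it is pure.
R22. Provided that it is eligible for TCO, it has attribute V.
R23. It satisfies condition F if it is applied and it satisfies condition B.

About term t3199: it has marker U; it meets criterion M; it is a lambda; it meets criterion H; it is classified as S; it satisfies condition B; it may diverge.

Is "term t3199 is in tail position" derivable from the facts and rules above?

Forward chaining from the given facts derives: has attribute Y, is inlined, has a polymorphic type, is pure, is in state T, satisfies condition Q.
Rules concluding "it is in tail position": R7 needs "it is in category K"; R19 needs "it is generalized" — none of these are established.

No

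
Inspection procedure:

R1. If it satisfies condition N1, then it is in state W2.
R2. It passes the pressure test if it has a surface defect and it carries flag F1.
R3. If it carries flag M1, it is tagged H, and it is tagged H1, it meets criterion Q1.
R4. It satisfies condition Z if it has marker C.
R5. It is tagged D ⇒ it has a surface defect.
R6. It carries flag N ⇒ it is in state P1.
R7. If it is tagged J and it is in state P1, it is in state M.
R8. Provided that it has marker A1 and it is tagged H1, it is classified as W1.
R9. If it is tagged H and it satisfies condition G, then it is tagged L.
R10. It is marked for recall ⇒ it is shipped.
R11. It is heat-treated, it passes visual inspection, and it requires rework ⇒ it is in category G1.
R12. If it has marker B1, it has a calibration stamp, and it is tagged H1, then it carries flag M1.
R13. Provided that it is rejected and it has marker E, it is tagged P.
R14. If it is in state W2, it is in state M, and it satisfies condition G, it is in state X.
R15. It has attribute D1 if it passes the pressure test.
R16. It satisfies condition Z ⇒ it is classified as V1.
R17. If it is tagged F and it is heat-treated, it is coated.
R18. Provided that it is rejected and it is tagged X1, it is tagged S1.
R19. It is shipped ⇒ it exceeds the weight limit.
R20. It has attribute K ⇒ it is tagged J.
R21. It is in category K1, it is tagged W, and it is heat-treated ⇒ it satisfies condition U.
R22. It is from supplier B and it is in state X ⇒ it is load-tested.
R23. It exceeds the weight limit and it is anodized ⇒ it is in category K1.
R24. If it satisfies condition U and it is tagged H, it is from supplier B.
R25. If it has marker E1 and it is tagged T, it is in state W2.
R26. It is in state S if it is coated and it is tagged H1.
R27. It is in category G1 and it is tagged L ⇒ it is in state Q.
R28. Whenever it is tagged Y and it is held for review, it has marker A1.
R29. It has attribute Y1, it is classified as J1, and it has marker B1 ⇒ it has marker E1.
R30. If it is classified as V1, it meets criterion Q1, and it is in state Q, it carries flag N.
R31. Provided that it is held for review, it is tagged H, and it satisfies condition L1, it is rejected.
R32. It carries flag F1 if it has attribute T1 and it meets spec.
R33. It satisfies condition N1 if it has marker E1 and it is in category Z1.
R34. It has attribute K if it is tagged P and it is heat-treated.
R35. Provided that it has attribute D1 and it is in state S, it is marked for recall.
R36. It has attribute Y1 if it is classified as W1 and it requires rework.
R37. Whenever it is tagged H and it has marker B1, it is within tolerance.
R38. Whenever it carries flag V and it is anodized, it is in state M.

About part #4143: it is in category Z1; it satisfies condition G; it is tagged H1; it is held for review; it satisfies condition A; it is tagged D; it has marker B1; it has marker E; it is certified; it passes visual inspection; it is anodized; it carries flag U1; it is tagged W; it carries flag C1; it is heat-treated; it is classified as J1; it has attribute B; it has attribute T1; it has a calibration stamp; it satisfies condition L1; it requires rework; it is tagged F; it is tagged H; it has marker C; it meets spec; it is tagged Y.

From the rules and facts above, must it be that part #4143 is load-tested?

Yes

By R4 (it has marker C): it satisfies condition Z.
By R5 (it is tagged D): it has a surface defect.
By R9 (it is tagged H, it satisfies condition G): it is tagged L.
By R11 (it is heat-treated, it passes visual inspection, it requires rework): it is in category G1.
By R12 (it has marker B1, it has a calibration stamp, it is tagged H1): it carries flag M1.
By R16 (it satisfies condition Z): it is classified as V1.
By R17 (it is tagged F, it is heat-treated): it is coated.
By R26 (it is coated, it is tagged H1): it is in state S.
By R27 (it is in category G1, it is tagged L): it is in state Q.
By R28 (it is tagged Y, it is held for review): it has marker A1.
By R31 (it is held for review, it is tagged H, it satisfies condition L1): it is rejected.
By R32 (it has attribute T1, it meets spec): it carries flag F1.
By R2 (it has a surface defect, it carries flag F1): it passes the pressure test.
By R3 (it carries flag M1, it is tagged H, it is tagged H1): it meets criterion Q1.
By R8 (it has marker A1, it is tagged H1): it is classified as W1.
By R13 (it is rejected, it has marker E): it is tagged P.
By R15 (it passes the pressure test): it has attribute D1.
By R30 (it is classified as V1, it meets criterion Q1, it is in state Q): it carries flag N.
By R34 (it is tagged P, it is heat-treated): it has attribute K.
By R35 (it has attribute D1, it is in state S): it is marked for recall.
By R36 (it is classified as W1, it requires rework): it has attribute Y1.
By R6 (it carries flag N): it is in state P1.
By R10 (it is marked for recall): it is shipped.
By R19 (it is shipped): it exceeds the weight limit.
By R20 (it has attribute K): it is tagged J.
By R23 (it exceeds the weight limit, it is anodized): it is in category K1.
By R29 (it has attribute Y1, it is classified as J1, it has marker B1): it has marker E1.
By R33 (it has marker E1, it is in category Z1): it satisfies condition N1.
By R1 (it satisfies condition N1): it is in state W2.
By R7 (it is tagged J, it is in state P1): it is in state M.
By R14 (it is in state W2, it is in state M, it satisfies condition G): it is in state X.
By R21 (it is in category K1, it is tagged W, it is heat-treated): it satisfies condition U.
By R24 (it satisfies condition U, it is tagged H): it is from supplier B.
By R22 (it is from supplier B, it is in state X): it is load-tested.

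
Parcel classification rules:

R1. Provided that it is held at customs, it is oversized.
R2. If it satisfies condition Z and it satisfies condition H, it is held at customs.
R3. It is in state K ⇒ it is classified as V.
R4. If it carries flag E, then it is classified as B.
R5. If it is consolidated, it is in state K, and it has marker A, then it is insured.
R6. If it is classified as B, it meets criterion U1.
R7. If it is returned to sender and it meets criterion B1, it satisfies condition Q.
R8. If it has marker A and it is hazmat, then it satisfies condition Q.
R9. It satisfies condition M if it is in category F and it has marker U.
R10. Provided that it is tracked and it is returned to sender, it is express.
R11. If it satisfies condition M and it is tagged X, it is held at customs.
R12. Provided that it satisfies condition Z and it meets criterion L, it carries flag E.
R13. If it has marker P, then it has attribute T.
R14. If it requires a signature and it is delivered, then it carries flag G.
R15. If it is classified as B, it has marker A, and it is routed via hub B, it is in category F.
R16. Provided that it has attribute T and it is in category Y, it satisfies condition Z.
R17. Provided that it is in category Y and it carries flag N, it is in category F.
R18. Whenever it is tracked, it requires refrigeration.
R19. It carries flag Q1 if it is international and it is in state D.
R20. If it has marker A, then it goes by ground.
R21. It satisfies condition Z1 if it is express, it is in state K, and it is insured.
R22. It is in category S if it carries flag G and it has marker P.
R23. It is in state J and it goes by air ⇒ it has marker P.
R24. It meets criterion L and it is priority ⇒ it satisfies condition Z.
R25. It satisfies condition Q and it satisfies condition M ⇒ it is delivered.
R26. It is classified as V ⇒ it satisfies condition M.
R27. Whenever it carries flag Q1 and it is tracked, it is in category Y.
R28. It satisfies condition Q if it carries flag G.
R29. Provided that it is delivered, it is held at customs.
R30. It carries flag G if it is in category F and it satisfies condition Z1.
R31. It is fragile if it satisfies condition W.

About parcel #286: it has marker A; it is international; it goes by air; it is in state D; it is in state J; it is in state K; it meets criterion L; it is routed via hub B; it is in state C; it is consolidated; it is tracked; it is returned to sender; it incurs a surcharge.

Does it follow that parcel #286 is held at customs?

By R3 (it is in state K): it is classified as V.
By R5 (it is consolidated, it is in state K, it has marker A): it is insured.
By R10 (it is tracked, it is returned to sender): it is express.
By R19 (it is international, it is in state D): it carries flag Q1.
By R21 (it is express, it is in state K, it is insured): it satisfies condition Z1.
By R23 (it is in state J, it goes by air): it has marker P.
By R26 (it is classified as V): it satisfies condition M.
By R27 (it carries flag Q1, it is tracked): it is in category Y.
By R13 (it has marker P): it has attribute T.
By R16 (it has attribute T, it is in category Y): it satisfies condition Z.
By R12 (it satisfies condition Z, it meets criterion L): it carries flag E.
By R4 (it carries flag E): it is classified as B.
By R15 (it is classified as B, it has marker A, it is routed via hub B): it is in category F.
By R30 (it is in category F, it satisfies condition Z1): it carries flag G.
By R28 (it carries flag G): it satisfies condition Q.
By R25 (it satisfies condition Q, it satisfies condition M): it is delivered.
By R29 (it is delivered): it is held at customs.

Yes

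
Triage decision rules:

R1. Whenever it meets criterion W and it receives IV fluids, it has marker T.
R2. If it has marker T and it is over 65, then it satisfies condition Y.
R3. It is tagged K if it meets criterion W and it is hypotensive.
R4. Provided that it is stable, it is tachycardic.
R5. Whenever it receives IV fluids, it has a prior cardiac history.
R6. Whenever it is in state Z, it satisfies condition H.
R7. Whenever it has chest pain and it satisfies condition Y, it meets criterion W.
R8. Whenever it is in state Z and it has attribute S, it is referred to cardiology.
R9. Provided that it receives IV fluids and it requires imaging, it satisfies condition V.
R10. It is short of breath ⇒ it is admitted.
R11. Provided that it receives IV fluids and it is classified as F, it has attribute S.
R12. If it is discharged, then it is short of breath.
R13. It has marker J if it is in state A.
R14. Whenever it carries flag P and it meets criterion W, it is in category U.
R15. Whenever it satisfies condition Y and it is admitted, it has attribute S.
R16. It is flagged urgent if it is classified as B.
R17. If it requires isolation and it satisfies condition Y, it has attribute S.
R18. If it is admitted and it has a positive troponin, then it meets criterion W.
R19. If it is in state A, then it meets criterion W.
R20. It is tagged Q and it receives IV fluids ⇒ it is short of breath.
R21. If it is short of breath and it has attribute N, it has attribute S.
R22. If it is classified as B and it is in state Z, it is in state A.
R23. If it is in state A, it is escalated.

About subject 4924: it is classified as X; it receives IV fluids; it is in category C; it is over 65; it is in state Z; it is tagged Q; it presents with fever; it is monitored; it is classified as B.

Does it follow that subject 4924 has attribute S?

By R20 (it is tagged Q, it receives IV fluids): it is short of breath.
By R22 (it is classified as B, it is in state Z): it is in state A.
By R10 (it is short of breath): it is admitted.
By R19 (it is in state A): it meets criterion W.
By R1 (it meets criterion W, it receives IV fluids): it has marker T.
By R2 (it has marker T, it is over 65): it satisfies condition Y.
By R15 (it satisfies condition Y, it is admitted): it has attribute S.

Yes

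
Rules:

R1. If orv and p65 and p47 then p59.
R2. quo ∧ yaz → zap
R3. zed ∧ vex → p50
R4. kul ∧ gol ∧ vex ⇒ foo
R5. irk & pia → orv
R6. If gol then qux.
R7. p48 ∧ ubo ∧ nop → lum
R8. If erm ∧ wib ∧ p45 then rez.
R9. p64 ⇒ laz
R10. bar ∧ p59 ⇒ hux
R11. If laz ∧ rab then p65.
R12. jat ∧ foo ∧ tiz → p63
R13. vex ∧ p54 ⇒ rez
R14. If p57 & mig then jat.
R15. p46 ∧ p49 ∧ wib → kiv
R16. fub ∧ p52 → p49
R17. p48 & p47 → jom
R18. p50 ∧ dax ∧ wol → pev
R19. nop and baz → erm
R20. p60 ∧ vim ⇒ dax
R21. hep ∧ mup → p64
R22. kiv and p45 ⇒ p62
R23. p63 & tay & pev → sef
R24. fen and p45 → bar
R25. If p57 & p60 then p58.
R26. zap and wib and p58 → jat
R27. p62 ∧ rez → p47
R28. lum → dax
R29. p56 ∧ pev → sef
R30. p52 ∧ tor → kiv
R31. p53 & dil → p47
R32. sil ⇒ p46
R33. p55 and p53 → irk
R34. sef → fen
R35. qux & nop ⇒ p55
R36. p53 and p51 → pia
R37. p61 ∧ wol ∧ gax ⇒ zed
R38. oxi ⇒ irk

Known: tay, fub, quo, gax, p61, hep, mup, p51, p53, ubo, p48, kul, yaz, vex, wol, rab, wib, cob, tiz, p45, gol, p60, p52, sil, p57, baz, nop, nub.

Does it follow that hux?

Yes

zap  (by R2: quo, yaz)
foo  (by R4: kul, gol, vex)
qux  (by R6: gol)
lum  (by R7: p48, ubo, nop)
p49  (by R16: fub, p52)
erm  (by R19: nop, baz)
p64  (by R21: hep, mup)
p58  (by R25: p57, p60)
jat  (by R26: zap, wib, p58)
dax  (by R28: lum)
p46  (by R32: sil)
p55  (by R35: qux, nop)
pia  (by R36: p53, p51)
zed  (by R37: p61, wol, gax)
p50  (by R3: zed, vex)
rez  (by R8: erm, wib, p45)
laz  (by R9: p64)
p65  (by R11: laz, rab)
p63  (by R12: jat, foo, tiz)
kiv  (by R15: p46, p49, wib)
pev  (by R18: p50, dax, wol)
p62  (by R22: kiv, p45)
sef  (by R23: p63, tay, pev)
p47  (by R27: p62, rez)
irk  (by R33: p55, p53)
fen  (by R34: sef)
orv  (by R5: irk, pia)
bar  (by R24: fen, p45)
p59  (by R1: orv, p65, p47)
hux  (by R10: bar, p59)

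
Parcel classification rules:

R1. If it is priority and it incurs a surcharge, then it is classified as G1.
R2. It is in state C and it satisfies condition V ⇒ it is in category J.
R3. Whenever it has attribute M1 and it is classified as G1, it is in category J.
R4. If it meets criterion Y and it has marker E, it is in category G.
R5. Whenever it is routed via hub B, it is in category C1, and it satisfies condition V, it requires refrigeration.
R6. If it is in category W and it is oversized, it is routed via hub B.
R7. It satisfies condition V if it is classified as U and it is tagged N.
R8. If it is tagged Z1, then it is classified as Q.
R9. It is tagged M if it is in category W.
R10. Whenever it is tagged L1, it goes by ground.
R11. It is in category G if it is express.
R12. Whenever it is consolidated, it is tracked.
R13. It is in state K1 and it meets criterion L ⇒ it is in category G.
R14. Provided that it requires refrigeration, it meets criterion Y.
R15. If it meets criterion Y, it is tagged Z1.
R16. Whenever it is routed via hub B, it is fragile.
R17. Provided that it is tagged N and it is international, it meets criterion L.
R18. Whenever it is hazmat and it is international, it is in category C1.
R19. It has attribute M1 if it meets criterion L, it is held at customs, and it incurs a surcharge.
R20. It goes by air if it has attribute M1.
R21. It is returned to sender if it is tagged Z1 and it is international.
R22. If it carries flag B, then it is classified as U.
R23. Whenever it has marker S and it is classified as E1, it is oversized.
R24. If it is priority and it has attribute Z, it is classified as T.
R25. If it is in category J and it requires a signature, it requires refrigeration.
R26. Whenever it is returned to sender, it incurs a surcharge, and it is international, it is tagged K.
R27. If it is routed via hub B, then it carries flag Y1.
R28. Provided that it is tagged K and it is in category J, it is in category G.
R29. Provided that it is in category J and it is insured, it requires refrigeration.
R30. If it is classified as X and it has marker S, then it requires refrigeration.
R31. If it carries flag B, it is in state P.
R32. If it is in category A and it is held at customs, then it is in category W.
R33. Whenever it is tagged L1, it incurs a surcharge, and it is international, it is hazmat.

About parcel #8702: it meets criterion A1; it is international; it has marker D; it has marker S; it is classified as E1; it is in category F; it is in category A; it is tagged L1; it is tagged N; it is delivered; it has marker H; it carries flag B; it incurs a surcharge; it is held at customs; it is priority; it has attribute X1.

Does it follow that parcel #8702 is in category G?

By R1 (it is priority, it incurs a surcharge): it is classified as G1.
By R17 (it is tagged N, it is international): it meets criterion L.
By R19 (it meets criterion L, it is held at customs, it incurs a surcharge): it has attribute M1.
By R22 (it carries flag B): it is classified as U.
By R23 (it has marker S, it is classified as E1): it is oversized.
By R32 (it is in category A, it is held at customs): it is in category W.
By R33 (it is tagged L1, it incurs a surcharge, it is international): it is hazmat.
By R3 (it has attribute M1, it is classified as G1): it is in category J.
By R6 (it is in category W, it is oversized): it is routed via hub B.
By R7 (it is classified as U, it is tagged N): it satisfies condition V.
By R18 (it is hazmat, it is international): it is in category C1.
By R5 (it is routed via hub B, it is in category C1, it satisfies condition V): it requires refrigeration.
By R14 (it requires refrigeration): it meets criterion Y.
By R15 (it meets criterion Y): it is tagged Z1.
By R21 (it is tagged Z1, it is international): it is returned to sender.
By R26 (it is returned to sender, it incurs a surcharge, it is international): it is tagged K.
By R28 (it is tagged K, it is in category J): it is in category G.

Yes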